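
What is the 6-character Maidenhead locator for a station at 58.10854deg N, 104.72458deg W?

DO78pc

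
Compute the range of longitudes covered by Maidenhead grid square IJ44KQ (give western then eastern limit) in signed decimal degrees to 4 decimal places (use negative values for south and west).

-11.1667, -11.0833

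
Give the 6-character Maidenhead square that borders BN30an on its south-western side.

Longitude subsquare a = 0; −1 → -1, wraps to 23 = x, carry into square.
Longitude square 3; −1 → 2.
Latitude subsquare n = 13; −1 → 12 = m.

BN20xm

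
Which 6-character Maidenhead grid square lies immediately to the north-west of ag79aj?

AG69xk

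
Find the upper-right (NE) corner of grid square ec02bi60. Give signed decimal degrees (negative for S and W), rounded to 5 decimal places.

-67.66250, -99.85833

Field E=4, C=2: +4·20° lon, +2·10° lat → SW at lon -100°, lat -70°.
Square 0, 2: +0·2° lon, +2·1° lat → SW at lon -100°, lat -68°.
Subsquare b=1, i=8: +1·0.0833333° lon, +8·0.0416667° lat → SW at lon -99.9167°, lat -67.6667°.
Extended square 6, 0: +6·0.00833333° lon, +0·0.00416667° lat → SW at lon -99.8667°, lat -67.6667°.
Cell spans 0.00833333° lon × 0.00416667° lat. NE corner is SW corner plus one full cell.
latitude -67.66250, longitude -99.85833.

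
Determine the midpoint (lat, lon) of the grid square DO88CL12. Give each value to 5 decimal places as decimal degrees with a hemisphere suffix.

58.46875° N, 103.82083° W

Field D=3, O=14: +3·20° lon, +14·10° lat → SW at lon -120°, lat 50°.
Square 8, 8: +8·2° lon, +8·1° lat → SW at lon -104°, lat 58°.
Subsquare c=2, l=11: +2·0.0833333° lon, +11·0.0416667° lat → SW at lon -103.833°, lat 58.4583°.
Extended square 1, 2: +1·0.00833333° lon, +2·0.00416667° lat → SW at lon -103.825°, lat 58.4667°.
Cell spans 0.00833333° lon × 0.00416667° lat. Centre is SW corner plus half of each.
latitude 58.46875° N, longitude 103.82083° W.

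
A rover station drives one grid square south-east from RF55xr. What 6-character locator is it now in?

RF65aq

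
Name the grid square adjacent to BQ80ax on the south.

Latitude subsquare x = 23; −1 → 22 = w.
The longitude characters are unchanged.

BQ80aw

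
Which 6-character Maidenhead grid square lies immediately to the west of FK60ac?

FK50xc

Longitude subsquare a = 0; −1 → -1, wraps to 23 = x, carry into square.
Longitude square 6; −1 → 5.
The latitude characters are unchanged.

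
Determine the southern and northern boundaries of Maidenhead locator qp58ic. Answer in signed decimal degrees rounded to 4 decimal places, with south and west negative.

Field Q=16, P=15: +16·20° lon, +15·10° lat → SW at lon 140°, lat 60°.
Square 5, 8: +5·2° lon, +8·1° lat → SW at lon 150°, lat 68°.
Subsquare i=8, c=2: +8·0.0833333° lon, +2·0.0416667° lat → SW at lon 150.667°, lat 68.0833°.
Cell spans 0.0833333° lon × 0.0416667° lat.
south 68.0833, north 68.1250.

68.0833, 68.1250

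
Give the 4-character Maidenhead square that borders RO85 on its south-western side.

RO74

Longitude square 8; −1 → 7.
Latitude square 5; −1 → 4.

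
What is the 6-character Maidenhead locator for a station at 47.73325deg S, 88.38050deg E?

Offset from 180°W / 90°S: lon 268.3805°, lat 42.2668°.
Field: lon ⌊268.3805/20⌋ = 13 → N; lat ⌊42.2668/10⌋ = 4 → E.
Square: lon ⌊8.3805/2⌋ = 4; lat ⌊2.2668/1⌋ = 2.
Subsquare: lon ⌊0.3805/0.0833333⌋ = 4 → e; lat ⌊0.2668/0.0416667⌋ = 6 → g.

NE42eg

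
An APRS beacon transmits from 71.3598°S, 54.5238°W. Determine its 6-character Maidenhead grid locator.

Offset from 180°W / 90°S: lon 125.4762°, lat 18.6402°.
Field (20°×10°, letters A–R): lon ⌊125.4762/20⌋ = 6 → G; lat ⌊18.6402/10⌋ = 1 → B.
Square (2°×1°, digits 0–9): lon ⌊5.4762/2⌋ = 2; lat ⌊8.6402/1⌋ = 8.
Subsquare (5′×2.5′, letters a–x): lon ⌊1.4762/0.0833333⌋ = 17 → r; lat ⌊0.6402/0.0416667⌋ = 15 → p.

GB28rp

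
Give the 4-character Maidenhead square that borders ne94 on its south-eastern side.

OE03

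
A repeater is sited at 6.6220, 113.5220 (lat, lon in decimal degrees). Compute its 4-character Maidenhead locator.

OJ66

Shift to the Maidenhead origin (180°W, 90°S): lon 293.52, lat 96.62.
Field: 293.52/20 → 14 → O, 96.62/10 → 9 → J; chars OJ.
Square: 13.52/2 → 6, 6.62/1 → 6; chars 66.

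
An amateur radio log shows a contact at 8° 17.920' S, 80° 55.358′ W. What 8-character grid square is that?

EI91mq98

Offset from 180°W / 90°S: lon 99.07737°, lat 81.70133°.
Field: 99.07737/20 → 4 → E, 81.70133/10 → 8 → I; chars EI.
Square: 19.07737/2 → 9, 1.70133/1 → 1; chars 91.
Subsquare: 1.07737/0.0833333 → 12 → m, 0.70133/0.0416667 → 16 → q; chars mq.
Extended square: 0.07737/0.00833333 → 9, 0.03467/0.00416667 → 8; chars 98.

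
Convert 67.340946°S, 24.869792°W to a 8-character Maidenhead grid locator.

HC72np58

Add 180° to longitude and 90° to latitude: 155.13021, 22.65905.
Field: 155.13021/20 → 7 → H, 22.65905/10 → 2 → C; chars HC.
Square: 15.13021/2 → 7, 2.65905/1 → 2; chars 72.
Subsquare: 1.13021/0.0833333 → 13 → n, 0.65905/0.0416667 → 15 → p; chars np.
Extended square: 0.04687/0.00833333 → 5, 0.03405/0.00416667 → 8; chars 58.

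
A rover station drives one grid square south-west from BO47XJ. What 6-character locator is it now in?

Longitude subsquare x = 23; −1 → 22 = w.
Latitude subsquare j = 9; −1 → 8 = i.

BO47wi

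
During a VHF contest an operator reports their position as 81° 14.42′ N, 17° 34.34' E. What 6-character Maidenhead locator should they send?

JR81sf

Add 180° to longitude and 90° to latitude: 197.5723, 171.2403.
Field (20°×10°, letters A–R): 197.5723/20 → 9 → J, 171.2403/10 → 17 → R; chars JR.
Square (2°×1°, digits 0–9): 17.5723/2 → 8, 1.2403/1 → 1; chars 81.
Subsquare (5′×2.5′, letters a–x): 1.5723/0.0833333 → 18 → s, 0.2403/0.0416667 → 5 → f; chars sf.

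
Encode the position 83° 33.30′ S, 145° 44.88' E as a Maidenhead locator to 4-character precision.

Offset from 180°W / 90°S: lon 325.75°, lat 6.44°.
Field: lon ⌊325.75/20⌋ = 16 → Q; lat ⌊6.44/10⌋ = 0 → A.
Square: lon ⌊5.75/2⌋ = 2; lat ⌊6.44/1⌋ = 6.

QA26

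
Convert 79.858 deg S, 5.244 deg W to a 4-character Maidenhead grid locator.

Offset from 180°W / 90°S: lon 174.76°, lat 10.14°.
Field: lon ⌊174.76/20⌋ = 8 → I; lat ⌊10.14/10⌋ = 1 → B.
Square: lon ⌊14.76/2⌋ = 7; lat ⌊0.14/1⌋ = 0.

IB70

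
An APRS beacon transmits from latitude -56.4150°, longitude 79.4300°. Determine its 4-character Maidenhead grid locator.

MD93

Shift to the Maidenhead origin (180°W, 90°S): lon 259.43, lat 33.59.
Field: lon ⌊259.43/20⌋ = 12 → M; lat ⌊33.59/10⌋ = 3 → D.
Square: lon ⌊19.43/2⌋ = 9; lat ⌊3.59/1⌋ = 3.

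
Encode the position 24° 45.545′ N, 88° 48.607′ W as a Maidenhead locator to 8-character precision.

EL54os22

Shift to the Maidenhead origin (180°W, 90°S): lon 91.18988, lat 114.75908.
Field (20°×10°, letters A–R): lon ⌊91.18988/20⌋ = 4 → E; lat ⌊114.75908/10⌋ = 11 → L.
Square (2°×1°, digits 0–9): lon ⌊11.18988/2⌋ = 5; lat ⌊4.75908/1⌋ = 4.
Subsquare (5′×2.5′, letters a–x): lon ⌊1.18988/0.0833333⌋ = 14 → o; lat ⌊0.75908/0.0416667⌋ = 18 → s.
Extended square (30″×15″, digits 0–9): lon ⌊0.02322/0.00833333⌋ = 2; lat ⌊0.00908/0.00416667⌋ = 2.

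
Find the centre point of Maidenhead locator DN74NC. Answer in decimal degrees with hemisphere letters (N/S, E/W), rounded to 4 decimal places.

44.1042° N, 104.8750° W

Field D=3, N=13: +3·20° lon, +13·10° lat → SW at lon -120°, lat 40°.
Square 7, 4: +7·2° lon, +4·1° lat → SW at lon -106°, lat 44°.
Subsquare n=13, c=2: +13·0.0833333° lon, +2·0.0416667° lat → SW at lon -104.917°, lat 44.0833°.
Cell spans 0.0833333° lon × 0.0416667° lat. Centre is SW corner plus half of each.
latitude 44.1042° N, longitude 104.8750° W.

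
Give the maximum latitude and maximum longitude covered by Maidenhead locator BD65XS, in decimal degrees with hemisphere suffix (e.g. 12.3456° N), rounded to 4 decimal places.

Field B=1, D=3: +1·20° lon, +3·10° lat → SW at lon -160°, lat -60°.
Square 6, 5: +6·2° lon, +5·1° lat → SW at lon -148°, lat -55°.
Subsquare x=23, s=18: +23·0.0833333° lon, +18·0.0416667° lat → SW at lon -146.083°, lat -54.25°.
Cell spans 0.0833333° lon × 0.0416667° lat. NE corner is SW corner plus one full cell.
latitude 54.2083° S, longitude 146.0000° W.

54.2083° S, 146.0000° W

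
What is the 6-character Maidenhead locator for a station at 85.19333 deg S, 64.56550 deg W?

FA74rt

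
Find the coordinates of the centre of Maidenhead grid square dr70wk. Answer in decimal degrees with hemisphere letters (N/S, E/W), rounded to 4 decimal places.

Field D=3, R=17: +3·20° lon, +17·10° lat → SW at lon -120°, lat 80°.
Square 7, 0: +7·2° lon, +0·1° lat → SW at lon -106°, lat 80°.
Subsquare w=22, k=10: +22·0.0833333° lon, +10·0.0416667° lat → SW at lon -104.167°, lat 80.4167°.
Cell spans 0.0833333° lon × 0.0416667° lat. Centre is SW corner plus half of each.
latitude 80.4375° N, longitude 104.1250° W.

80.4375° N, 104.1250° W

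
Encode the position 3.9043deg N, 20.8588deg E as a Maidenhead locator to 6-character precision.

KJ03kv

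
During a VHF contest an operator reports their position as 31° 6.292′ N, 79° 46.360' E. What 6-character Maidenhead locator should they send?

MM91vc

Shift to the Maidenhead origin (180°W, 90°S): lon 259.7727, lat 121.1049.
Field: 259.7727/20 → 12 → M, 121.1049/10 → 12 → M; chars MM.
Square: 19.7727/2 → 9, 1.1049/1 → 1; chars 91.
Subsquare: 1.7727/0.0833333 → 21 → v, 0.1049/0.0416667 → 2 → c; chars vc.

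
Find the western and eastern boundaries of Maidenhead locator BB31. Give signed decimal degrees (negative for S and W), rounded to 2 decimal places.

Field B=1, B=1: +1·20° lon, +1·10° lat → SW at lon -160°, lat -80°.
Square 3, 1: +3·2° lon, +1·1° lat → SW at lon -154°, lat -79°.
Cell spans 2° lon × 1° lat.
west -154.00, east -152.00.

-154.00, -152.00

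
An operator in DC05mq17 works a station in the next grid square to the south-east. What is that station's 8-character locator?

DC05mq26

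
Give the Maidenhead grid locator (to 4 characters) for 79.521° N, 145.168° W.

BQ79

Add 180° to longitude and 90° to latitude: 34.83, 169.52.
Field: lon ⌊34.83/20⌋ = 1 → B; lat ⌊169.52/10⌋ = 16 → Q.
Square: lon ⌊14.83/2⌋ = 7; lat ⌊9.52/1⌋ = 9.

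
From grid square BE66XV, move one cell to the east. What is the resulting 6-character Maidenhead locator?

Longitude subsquare x = 23; +1 → 24, wraps to 0 = a, carry into square.
Longitude square 6; +1 → 7.
The latitude characters are unchanged.

BE76av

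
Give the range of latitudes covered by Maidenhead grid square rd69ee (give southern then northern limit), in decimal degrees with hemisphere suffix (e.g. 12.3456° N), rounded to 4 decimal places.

Field R=17, D=3: +17·20° lon, +3·10° lat → SW at lon 160°, lat -60°.
Square 6, 9: +6·2° lon, +9·1° lat → SW at lon 172°, lat -51°.
Subsquare e=4, e=4: +4·0.0833333° lon, +4·0.0416667° lat → SW at lon 172.333°, lat -50.8333°.
Cell spans 0.0833333° lon × 0.0416667° lat.
south 50.8333° S, north 50.7917° S.

50.8333° S, 50.7917° S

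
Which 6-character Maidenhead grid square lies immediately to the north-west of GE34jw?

GE34ix

Longitude subsquare j = 9; −1 → 8 = i.
Latitude subsquare w = 22; +1 → 23 = x.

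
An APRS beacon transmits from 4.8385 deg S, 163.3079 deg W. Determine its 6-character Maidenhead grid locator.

AI85id

Offset from 180°W / 90°S: lon 16.6921°, lat 85.1615°.
Field: lon ⌊16.6921/20⌋ = 0 → A; lat ⌊85.1615/10⌋ = 8 → I.
Square: lon ⌊16.6921/2⌋ = 8; lat ⌊5.1615/1⌋ = 5.
Subsquare: lon ⌊0.6921/0.0833333⌋ = 8 → i; lat ⌊0.1615/0.0416667⌋ = 3 → d.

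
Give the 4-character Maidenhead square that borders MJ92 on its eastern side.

NJ02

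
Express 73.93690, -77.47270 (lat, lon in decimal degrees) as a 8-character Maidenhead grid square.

Shift to the Maidenhead origin (180°W, 90°S): lon 102.52730, lat 163.93690.
Field (20°×10°, letters A–R): lon ⌊102.52730/20⌋ = 5 → F; lat ⌊163.93690/10⌋ = 16 → Q.
Square (2°×1°, digits 0–9): lon ⌊2.52730/2⌋ = 1; lat ⌊3.93690/1⌋ = 3.
Subsquare (5′×2.5′, letters a–x): lon ⌊0.52730/0.0833333⌋ = 6 → g; lat ⌊0.93690/0.0416667⌋ = 22 → w.
Extended square (30″×15″, digits 0–9): lon ⌊0.02730/0.00833333⌋ = 3; lat ⌊0.02023/0.00416667⌋ = 4.

FQ13gw34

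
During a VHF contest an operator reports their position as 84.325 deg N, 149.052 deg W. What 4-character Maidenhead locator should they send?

BR54

Add 180° to longitude and 90° to latitude: 30.95, 174.32.
Field: 30.95/20 → 1 → B, 174.32/10 → 17 → R; chars BR.
Square: 10.95/2 → 5, 4.32/1 → 4; chars 54.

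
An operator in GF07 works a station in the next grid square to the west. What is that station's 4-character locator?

Longitude square 0; −1 → -1, wraps to 9, carry into field.
Longitude field G = 6; −1 → 5 = F.
The latitude characters are unchanged.

FF97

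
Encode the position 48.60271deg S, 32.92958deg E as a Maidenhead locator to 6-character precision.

KE61lj

Add 180° to longitude and 90° to latitude: 212.9296, 41.3973.
Field: lon ⌊212.9296/20⌋ = 10 → K; lat ⌊41.3973/10⌋ = 4 → E.
Square: lon ⌊12.9296/2⌋ = 6; lat ⌊1.3973/1⌋ = 1.
Subsquare: lon ⌊0.9296/0.0833333⌋ = 11 → l; lat ⌊0.3973/0.0416667⌋ = 9 → j.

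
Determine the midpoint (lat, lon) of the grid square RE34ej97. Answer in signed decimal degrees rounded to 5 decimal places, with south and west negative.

-45.59375, 166.41250

Field R=17, E=4: +17·20° lon, +4·10° lat → SW at lon 160°, lat -50°.
Square 3, 4: +3·2° lon, +4·1° lat → SW at lon 166°, lat -46°.
Subsquare e=4, j=9: +4·0.0833333° lon, +9·0.0416667° lat → SW at lon 166.333°, lat -45.625°.
Extended square 9, 7: +9·0.00833333° lon, +7·0.00416667° lat → SW at lon 166.408°, lat -45.5958°.
Cell spans 0.00833333° lon × 0.00416667° lat. Centre is SW corner plus half of each.
latitude -45.59375, longitude 166.41250.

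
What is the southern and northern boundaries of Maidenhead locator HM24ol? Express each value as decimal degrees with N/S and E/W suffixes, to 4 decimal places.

Field H=7, M=12: +7·20° lon, +12·10° lat → SW at lon -40°, lat 30°.
Square 2, 4: +2·2° lon, +4·1° lat → SW at lon -36°, lat 34°.
Subsquare o=14, l=11: +14·0.0833333° lon, +11·0.0416667° lat → SW at lon -34.8333°, lat 34.4583°.
Cell spans 0.0833333° lon × 0.0416667° lat.
south 34.4583° N, north 34.5000° N.

34.4583° N, 34.5000° N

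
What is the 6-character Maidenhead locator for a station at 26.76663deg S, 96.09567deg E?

NG83bf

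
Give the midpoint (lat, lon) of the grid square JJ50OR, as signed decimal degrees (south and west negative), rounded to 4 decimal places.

0.7292, 11.2083

Field J=9, J=9: +9·20° lon, +9·10° lat → SW at lon 0°, lat 0°.
Square 5, 0: +5·2° lon, +0·1° lat → SW at lon 10°, lat 0°.
Subsquare o=14, r=17: +14·0.0833333° lon, +17·0.0416667° lat → SW at lon 11.1667°, lat 0.708333°.
Cell spans 0.0833333° lon × 0.0416667° lat. Centre is SW corner plus half of each.
latitude 0.7292, longitude 11.2083.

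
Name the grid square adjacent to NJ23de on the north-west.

NJ23cf

Longitude subsquare d = 3; −1 → 2 = c.
Latitude subsquare e = 4; +1 → 5 = f.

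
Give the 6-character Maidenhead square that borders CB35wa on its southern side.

Latitude subsquare a = 0; −1 → -1, wraps to 23 = x, carry into square.
Latitude square 5; −1 → 4.
The longitude characters are unchanged.

CB34wx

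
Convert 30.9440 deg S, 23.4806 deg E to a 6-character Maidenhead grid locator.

KF19rb

Shift to the Maidenhead origin (180°W, 90°S): lon 203.4806, lat 59.0560.
Field: lon ⌊203.4806/20⌋ = 10 → K; lat ⌊59.0560/10⌋ = 5 → F.
Square: lon ⌊3.4806/2⌋ = 1; lat ⌊9.0560/1⌋ = 9.
Subsquare: lon ⌊1.4806/0.0833333⌋ = 17 → r; lat ⌊0.0560/0.0416667⌋ = 1 → b.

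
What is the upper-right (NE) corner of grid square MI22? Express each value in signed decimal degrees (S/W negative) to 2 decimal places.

Field M=12, I=8: +12·20° lon, +8·10° lat → SW at lon 60°, lat -10°.
Square 2, 2: +2·2° lon, +2·1° lat → SW at lon 64°, lat -8°.
Cell spans 2° lon × 1° lat. NE corner is SW corner plus one full cell.
latitude -7.00, longitude 66.00.

-7.00, 66.00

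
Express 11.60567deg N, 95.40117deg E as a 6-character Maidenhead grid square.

Shift to the Maidenhead origin (180°W, 90°S): lon 275.4012, lat 101.6057.
Field (20°×10°, letters A–R): 275.4012/20 → 13 → N, 101.6057/10 → 10 → K; chars NK.
Square (2°×1°, digits 0–9): 15.4012/2 → 7, 1.6057/1 → 1; chars 71.
Subsquare (5′×2.5′, letters a–x): 1.4012/0.0833333 → 16 → q, 0.6057/0.0416667 → 14 → o; chars qo.

NK71qo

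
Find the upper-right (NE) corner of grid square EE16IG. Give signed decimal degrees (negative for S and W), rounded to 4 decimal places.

-43.7083, -97.2500

Field E=4, E=4: +4·20° lon, +4·10° lat → SW at lon -100°, lat -50°.
Square 1, 6: +1·2° lon, +6·1° lat → SW at lon -98°, lat -44°.
Subsquare i=8, g=6: +8·0.0833333° lon, +6·0.0416667° lat → SW at lon -97.3333°, lat -43.75°.
Cell spans 0.0833333° lon × 0.0416667° lat. NE corner is SW corner plus one full cell.
latitude -43.7083, longitude -97.2500.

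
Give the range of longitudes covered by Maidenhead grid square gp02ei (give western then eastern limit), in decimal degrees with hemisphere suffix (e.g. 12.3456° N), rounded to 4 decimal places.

Field G=6, P=15: +6·20° lon, +15·10° lat → SW at lon -60°, lat 60°.
Square 0, 2: +0·2° lon, +2·1° lat → SW at lon -60°, lat 62°.
Subsquare e=4, i=8: +4·0.0833333° lon, +8·0.0416667° lat → SW at lon -59.6667°, lat 62.3333°.
Cell spans 0.0833333° lon × 0.0416667° lat.
west 59.6667° W, east 59.5833° W.

59.6667° W, 59.5833° W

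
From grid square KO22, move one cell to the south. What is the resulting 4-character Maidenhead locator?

KO21

Latitude square 2; −1 → 1.
The longitude characters are unchanged.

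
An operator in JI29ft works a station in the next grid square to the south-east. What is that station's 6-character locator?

Longitude subsquare f = 5; +1 → 6 = g.
Latitude subsquare t = 19; −1 → 18 = s.

JI29gs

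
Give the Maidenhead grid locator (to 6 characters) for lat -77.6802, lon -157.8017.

BB12ch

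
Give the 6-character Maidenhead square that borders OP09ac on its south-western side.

NP99xb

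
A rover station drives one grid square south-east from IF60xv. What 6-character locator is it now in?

IF70au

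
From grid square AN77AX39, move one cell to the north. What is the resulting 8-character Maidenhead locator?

AN78aa30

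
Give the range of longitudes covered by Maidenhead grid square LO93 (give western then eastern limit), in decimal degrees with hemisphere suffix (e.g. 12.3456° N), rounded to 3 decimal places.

Field L=11, O=14: +11·20° lon, +14·10° lat → SW at lon 40°, lat 50°.
Square 9, 3: +9·2° lon, +3·1° lat → SW at lon 58°, lat 53°.
Cell spans 2° lon × 1° lat.
west 58.000° E, east 60.000° E.

58.000° E, 60.000° E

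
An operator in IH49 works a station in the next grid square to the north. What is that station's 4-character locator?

II40

Latitude square 9; +1 → 10, wraps to 0, carry into field.
Latitude field H = 7; +1 → 8 = I.
The longitude characters are unchanged.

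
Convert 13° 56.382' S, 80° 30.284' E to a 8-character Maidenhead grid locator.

NH06gb04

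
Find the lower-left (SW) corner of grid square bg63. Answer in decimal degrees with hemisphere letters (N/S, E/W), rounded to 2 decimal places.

27.00° S, 148.00° W

Field B=1, G=6: +1·20° lon, +6·10° lat → SW at lon -160°, lat -30°.
Square 6, 3: +6·2° lon, +3·1° lat → SW at lon -148°, lat -27°.
latitude 27.00° S, longitude 148.00° W.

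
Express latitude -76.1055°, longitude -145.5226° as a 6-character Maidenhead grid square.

Add 180° to longitude and 90° to latitude: 34.4774, 13.8945.
Field: lon ⌊34.4774/20⌋ = 1 → B; lat ⌊13.8945/10⌋ = 1 → B.
Square: lon ⌊14.4774/2⌋ = 7; lat ⌊3.8945/1⌋ = 3.
Subsquare: lon ⌊0.4774/0.0833333⌋ = 5 → f; lat ⌊0.8945/0.0416667⌋ = 21 → v.

BB73fv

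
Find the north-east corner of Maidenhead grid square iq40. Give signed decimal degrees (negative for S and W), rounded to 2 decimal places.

71.00, -10.00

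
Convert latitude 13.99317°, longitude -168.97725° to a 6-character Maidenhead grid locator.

AK53mx

Shift to the Maidenhead origin (180°W, 90°S): lon 11.0228, lat 103.9932.
Field (20°×10°, letters A–R): 11.0228/20 → 0 → A, 103.9932/10 → 10 → K; chars AK.
Square (2°×1°, digits 0–9): 11.0228/2 → 5, 3.9932/1 → 3; chars 53.
Subsquare (5′×2.5′, letters a–x): 1.0228/0.0833333 → 12 → m, 0.9932/0.0416667 → 23 → x; chars mx.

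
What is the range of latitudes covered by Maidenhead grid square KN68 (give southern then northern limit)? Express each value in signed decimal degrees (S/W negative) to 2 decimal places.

48.00, 49.00

Field K=10, N=13: +10·20° lon, +13·10° lat → SW at lon 20°, lat 40°.
Square 6, 8: +6·2° lon, +8·1° lat → SW at lon 32°, lat 48°.
Cell spans 2° lon × 1° lat.
south 48.00, north 49.00.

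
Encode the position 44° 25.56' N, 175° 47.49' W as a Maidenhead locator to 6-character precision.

AN24ck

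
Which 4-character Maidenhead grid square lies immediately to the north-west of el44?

EL35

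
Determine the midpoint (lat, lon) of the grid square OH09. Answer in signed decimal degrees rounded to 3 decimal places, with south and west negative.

Field O=14, H=7: +14·20° lon, +7·10° lat → SW at lon 100°, lat -20°.
Square 0, 9: +0·2° lon, +9·1° lat → SW at lon 100°, lat -11°.
Cell spans 2° lon × 1° lat. Centre is SW corner plus half of each.
latitude -10.500, longitude 101.000.

-10.500, 101.000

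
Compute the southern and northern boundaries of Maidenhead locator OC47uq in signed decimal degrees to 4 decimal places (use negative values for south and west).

-62.3333, -62.2917

Field O=14, C=2: +14·20° lon, +2·10° lat → SW at lon 100°, lat -70°.
Square 4, 7: +4·2° lon, +7·1° lat → SW at lon 108°, lat -63°.
Subsquare u=20, q=16: +20·0.0833333° lon, +16·0.0416667° lat → SW at lon 109.667°, lat -62.3333°.
Cell spans 0.0833333° lon × 0.0416667° lat.
south -62.3333, north -62.2917.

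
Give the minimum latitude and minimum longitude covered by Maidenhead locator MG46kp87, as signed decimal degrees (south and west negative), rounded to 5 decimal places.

-23.34583, 68.90000

Field M=12, G=6: +12·20° lon, +6·10° lat → SW at lon 60°, lat -30°.
Square 4, 6: +4·2° lon, +6·1° lat → SW at lon 68°, lat -24°.
Subsquare k=10, p=15: +10·0.0833333° lon, +15·0.0416667° lat → SW at lon 68.8333°, lat -23.375°.
Extended square 8, 7: +8·0.00833333° lon, +7·0.00416667° lat → SW at lon 68.9°, lat -23.3458°.
latitude -23.34583, longitude 68.90000.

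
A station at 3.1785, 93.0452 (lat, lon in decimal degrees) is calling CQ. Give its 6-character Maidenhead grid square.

NJ63me

Add 180° to longitude and 90° to latitude: 273.0452, 93.1785.
Field: lon ⌊273.0452/20⌋ = 13 → N; lat ⌊93.1785/10⌋ = 9 → J.
Square: lon ⌊13.0452/2⌋ = 6; lat ⌊3.1785/1⌋ = 3.
Subsquare: lon ⌊1.0452/0.0833333⌋ = 12 → m; lat ⌊0.1785/0.0416667⌋ = 4 → e.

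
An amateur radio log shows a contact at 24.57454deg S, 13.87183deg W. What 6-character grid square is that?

IG35bk

Add 180° to longitude and 90° to latitude: 166.1282, 65.4255.
Field: 166.1282/20 → 8 → I, 65.4255/10 → 6 → G; chars IG.
Square: 6.1282/2 → 3, 5.4255/1 → 5; chars 35.
Subsquare: 0.1282/0.0833333 → 1 → b, 0.4255/0.0416667 → 10 → k; chars bk.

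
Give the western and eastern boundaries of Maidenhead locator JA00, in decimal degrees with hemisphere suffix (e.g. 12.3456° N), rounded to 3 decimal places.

0.000° E, 2.000° E

Field J=9, A=0: +9·20° lon, +0·10° lat → SW at lon 0°, lat -90°.
Square 0, 0: +0·2° lon, +0·1° lat → SW at lon 0°, lat -90°.
Cell spans 2° lon × 1° lat.
west 0.000° E, east 2.000° E.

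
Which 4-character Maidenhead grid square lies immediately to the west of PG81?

Longitude square 8; −1 → 7.
The latitude characters are unchanged.

PG71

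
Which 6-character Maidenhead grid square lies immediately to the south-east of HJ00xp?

HJ10ao

Longitude subsquare x = 23; +1 → 24, wraps to 0 = a, carry into square.
Longitude square 0; +1 → 1.
Latitude subsquare p = 15; −1 → 14 = o.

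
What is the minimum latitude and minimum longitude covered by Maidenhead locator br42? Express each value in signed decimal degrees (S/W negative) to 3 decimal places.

Field B=1, R=17: +1·20° lon, +17·10° lat → SW at lon -160°, lat 80°.
Square 4, 2: +4·2° lon, +2·1° lat → SW at lon -152°, lat 82°.
latitude 82.000, longitude -152.000.

82.000, -152.000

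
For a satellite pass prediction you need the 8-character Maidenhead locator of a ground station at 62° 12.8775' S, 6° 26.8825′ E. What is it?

JC37fs38

Shift to the Maidenhead origin (180°W, 90°S): lon 186.44804, lat 27.78538.
Field: 186.44804/20 → 9 → J, 27.78538/10 → 2 → C; chars JC.
Square: 6.44804/2 → 3, 7.78538/1 → 7; chars 37.
Subsquare: 0.44804/0.0833333 → 5 → f, 0.78538/0.0416667 → 18 → s; chars fs.
Extended square: 0.03137/0.00833333 → 3, 0.03538/0.00416667 → 8; chars 38.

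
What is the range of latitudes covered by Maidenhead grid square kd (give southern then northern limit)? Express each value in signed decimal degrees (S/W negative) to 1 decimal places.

-60.0, -50.0

Field K=10, D=3: +10·20° lon, +3·10° lat → SW at lon 20°, lat -60°.
Cell spans 20° lon × 10° lat.
south -60.0, north -50.0.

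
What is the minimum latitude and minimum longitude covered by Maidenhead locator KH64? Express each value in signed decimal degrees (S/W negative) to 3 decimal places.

-16.000, 32.000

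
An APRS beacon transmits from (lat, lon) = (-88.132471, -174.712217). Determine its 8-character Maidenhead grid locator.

Shift to the Maidenhead origin (180°W, 90°S): lon 5.28778, lat 1.86753.
Field: lon ⌊5.28778/20⌋ = 0 → A; lat ⌊1.86753/10⌋ = 0 → A.
Square: lon ⌊5.28778/2⌋ = 2; lat ⌊1.86753/1⌋ = 1.
Subsquare: lon ⌊1.28778/0.0833333⌋ = 15 → p; lat ⌊0.86753/0.0416667⌋ = 20 → u.
Extended square: lon ⌊0.03778/0.00833333⌋ = 4; lat ⌊0.03420/0.00416667⌋ = 8.

AA21pu48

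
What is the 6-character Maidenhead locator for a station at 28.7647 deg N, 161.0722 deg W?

AL98ls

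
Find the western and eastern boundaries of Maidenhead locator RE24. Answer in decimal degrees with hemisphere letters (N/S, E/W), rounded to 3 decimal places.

164.000° E, 166.000° E

Field R=17, E=4: +17·20° lon, +4·10° lat → SW at lon 160°, lat -50°.
Square 2, 4: +2·2° lon, +4·1° lat → SW at lon 164°, lat -46°.
Cell spans 2° lon × 1° lat.
west 164.000° E, east 166.000° E.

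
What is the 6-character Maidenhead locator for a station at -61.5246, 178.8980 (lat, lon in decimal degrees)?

Add 180° to longitude and 90° to latitude: 358.8980, 28.4754.
Field: lon ⌊358.8980/20⌋ = 17 → R; lat ⌊28.4754/10⌋ = 2 → C.
Square: lon ⌊18.8980/2⌋ = 9; lat ⌊8.4754/1⌋ = 8.
Subsquare: lon ⌊0.8980/0.0833333⌋ = 10 → k; lat ⌊0.4754/0.0416667⌋ = 11 → l.

RC98kl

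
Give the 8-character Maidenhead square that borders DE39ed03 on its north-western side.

Longitude extended square 0; −1 → -1, wraps to 9, carry into subsquare.
Longitude subsquare e = 4; −1 → 3 = d.
Latitude extended square 3; +1 → 4.

DE39dd94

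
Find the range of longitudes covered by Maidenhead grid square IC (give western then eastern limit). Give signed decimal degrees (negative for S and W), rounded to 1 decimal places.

-20.0, 0.0

Field I=8, C=2: +8·20° lon, +2·10° lat → SW at lon -20°, lat -70°.
Cell spans 20° lon × 10° lat.
west -20.0, east 0.0.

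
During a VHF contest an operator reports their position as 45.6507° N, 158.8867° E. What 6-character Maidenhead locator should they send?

Add 180° to longitude and 90° to latitude: 338.8867, 135.6507.
Field: lon ⌊338.8867/20⌋ = 16 → Q; lat ⌊135.6507/10⌋ = 13 → N.
Square: lon ⌊18.8867/2⌋ = 9; lat ⌊5.6507/1⌋ = 5.
Subsquare: lon ⌊0.8867/0.0833333⌋ = 10 → k; lat ⌊0.6507/0.0416667⌋ = 15 → p.

QN95kp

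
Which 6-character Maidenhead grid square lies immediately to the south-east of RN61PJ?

RN61qi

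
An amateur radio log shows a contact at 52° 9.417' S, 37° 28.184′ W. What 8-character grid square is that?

HD17gu32

Offset from 180°W / 90°S: lon 142.53027°, lat 37.84305°.
Field: 142.53027/20 → 7 → H, 37.84305/10 → 3 → D; chars HD.
Square: 2.53027/2 → 1, 7.84305/1 → 7; chars 17.
Subsquare: 0.53027/0.0833333 → 6 → g, 0.84305/0.0416667 → 20 → u; chars gu.
Extended square: 0.03027/0.00833333 → 3, 0.00972/0.00416667 → 2; chars 32.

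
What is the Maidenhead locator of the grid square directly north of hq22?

HQ23

Latitude square 2; +1 → 3.
The longitude characters are unchanged.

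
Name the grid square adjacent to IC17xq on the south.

Latitude subsquare q = 16; −1 → 15 = p.
The longitude characters are unchanged.

IC17xp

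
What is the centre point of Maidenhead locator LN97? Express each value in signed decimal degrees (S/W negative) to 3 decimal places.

Field L=11, N=13: +11·20° lon, +13·10° lat → SW at lon 40°, lat 40°.
Square 9, 7: +9·2° lon, +7·1° lat → SW at lon 58°, lat 47°.
Cell spans 2° lon × 1° lat. Centre is SW corner plus half of each.
latitude 47.500, longitude 59.000.

47.500, 59.000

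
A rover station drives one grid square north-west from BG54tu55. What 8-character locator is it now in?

Longitude extended square 5; −1 → 4.
Latitude extended square 5; +1 → 6.

BG54tu46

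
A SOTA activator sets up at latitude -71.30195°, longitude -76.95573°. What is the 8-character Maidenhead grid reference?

Add 180° to longitude and 90° to latitude: 103.04427, 18.69805.
Field: 103.04427/20 → 5 → F, 18.69805/10 → 1 → B; chars FB.
Square: 3.04427/2 → 1, 8.69805/1 → 8; chars 18.
Subsquare: 1.04427/0.0833333 → 12 → m, 0.69805/0.0416667 → 16 → q; chars mq.
Extended square: 0.04427/0.00833333 → 5, 0.03138/0.00416667 → 7; chars 57.

FB18mq57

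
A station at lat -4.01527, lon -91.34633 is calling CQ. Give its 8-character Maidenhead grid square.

EI45hx86

Add 180° to longitude and 90° to latitude: 88.65367, 85.98473.
Field: 88.65367/20 → 4 → E, 85.98473/10 → 8 → I; chars EI.
Square: 8.65367/2 → 4, 5.98473/1 → 5; chars 45.
Subsquare: 0.65367/0.0833333 → 7 → h, 0.98473/0.0416667 → 23 → x; chars hx.
Extended square: 0.07034/0.00833333 → 8, 0.02640/0.00416667 → 6; chars 86.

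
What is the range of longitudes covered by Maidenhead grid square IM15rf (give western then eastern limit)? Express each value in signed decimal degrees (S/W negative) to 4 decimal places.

-16.5833, -16.5000

Field I=8, M=12: +8·20° lon, +12·10° lat → SW at lon -20°, lat 30°.
Square 1, 5: +1·2° lon, +5·1° lat → SW at lon -18°, lat 35°.
Subsquare r=17, f=5: +17·0.0833333° lon, +5·0.0416667° lat → SW at lon -16.5833°, lat 35.2083°.
Cell spans 0.0833333° lon × 0.0416667° lat.
west -16.5833, east -16.5000.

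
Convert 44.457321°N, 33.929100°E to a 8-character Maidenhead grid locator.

KN64xk19

Shift to the Maidenhead origin (180°W, 90°S): lon 213.92910, lat 134.45732.
Field: 213.92910/20 → 10 → K, 134.45732/10 → 13 → N; chars KN.
Square: 13.92910/2 → 6, 4.45732/1 → 4; chars 64.
Subsquare: 1.92910/0.0833333 → 23 → x, 0.45732/0.0416667 → 10 → k; chars xk.
Extended square: 0.01243/0.00833333 → 1, 0.04065/0.00416667 → 9; chars 19.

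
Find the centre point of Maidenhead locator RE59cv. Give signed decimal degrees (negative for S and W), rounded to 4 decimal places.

-40.1042, 170.2083

Field R=17, E=4: +17·20° lon, +4·10° lat → SW at lon 160°, lat -50°.
Square 5, 9: +5·2° lon, +9·1° lat → SW at lon 170°, lat -41°.
Subsquare c=2, v=21: +2·0.0833333° lon, +21·0.0416667° lat → SW at lon 170.167°, lat -40.125°.
Cell spans 0.0833333° lon × 0.0416667° lat. Centre is SW corner plus half of each.
latitude -40.1042, longitude 170.2083.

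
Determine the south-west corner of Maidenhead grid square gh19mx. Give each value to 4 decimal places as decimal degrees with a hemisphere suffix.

10.0417° S, 57.0000° W

Field G=6, H=7: +6·20° lon, +7·10° lat → SW at lon -60°, lat -20°.
Square 1, 9: +1·2° lon, +9·1° lat → SW at lon -58°, lat -11°.
Subsquare m=12, x=23: +12·0.0833333° lon, +23·0.0416667° lat → SW at lon -57°, lat -10.0417°.
latitude 10.0417° S, longitude 57.0000° W.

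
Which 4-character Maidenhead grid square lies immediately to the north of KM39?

Latitude square 9; +1 → 10, wraps to 0, carry into field.
Latitude field M = 12; +1 → 13 = N.
The longitude characters are unchanged.

KN30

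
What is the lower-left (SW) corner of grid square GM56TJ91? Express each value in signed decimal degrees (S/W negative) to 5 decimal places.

36.37917, -48.34167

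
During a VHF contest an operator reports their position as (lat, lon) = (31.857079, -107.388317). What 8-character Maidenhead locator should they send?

Shift to the Maidenhead origin (180°W, 90°S): lon 72.61168, lat 121.85708.
Field (20°×10°, letters A–R): 72.61168/20 → 3 → D, 121.85708/10 → 12 → M; chars DM.
Square (2°×1°, digits 0–9): 12.61168/2 → 6, 1.85708/1 → 1; chars 61.
Subsquare (5′×2.5′, letters a–x): 0.61168/0.0833333 → 7 → h, 0.85708/0.0416667 → 20 → u; chars hu.
Extended square (30″×15″, digits 0–9): 0.02835/0.00833333 → 3, 0.02375/0.00416667 → 5; chars 35.

DM61hu35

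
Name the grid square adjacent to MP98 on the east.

Longitude square 9; +1 → 10, wraps to 0, carry into field.
Longitude field M = 12; +1 → 13 = N.
The latitude characters are unchanged.

NP08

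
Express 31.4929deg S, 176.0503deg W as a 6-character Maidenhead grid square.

Shift to the Maidenhead origin (180°W, 90°S): lon 3.9497, lat 58.5071.
Field: 3.9497/20 → 0 → A, 58.5071/10 → 5 → F; chars AF.
Square: 3.9497/2 → 1, 8.5071/1 → 8; chars 18.
Subsquare: 1.9497/0.0833333 → 23 → x, 0.5071/0.0416667 → 12 → m; chars xm.

AF18xm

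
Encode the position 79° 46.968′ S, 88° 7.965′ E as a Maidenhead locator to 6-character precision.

Offset from 180°W / 90°S: lon 268.1327°, lat 10.2172°.
Field (20°×10°, letters A–R): 268.1327/20 → 13 → N, 10.2172/10 → 1 → B; chars NB.
Square (2°×1°, digits 0–9): 8.1327/2 → 4, 0.2172/1 → 0; chars 40.
Subsquare (5′×2.5′, letters a–x): 0.1327/0.0833333 → 1 → b, 0.2172/0.0416667 → 5 → f; chars bf.

NB40bf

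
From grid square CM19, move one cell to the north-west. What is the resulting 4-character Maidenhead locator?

CN00

Longitude square 1; −1 → 0.
Latitude square 9; +1 → 10, wraps to 0, carry into field.
Latitude field M = 12; +1 → 13 = N.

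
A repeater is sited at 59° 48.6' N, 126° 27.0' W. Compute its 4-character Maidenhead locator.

Add 180° to longitude and 90° to latitude: 53.55, 149.81.
Field: lon ⌊53.55/20⌋ = 2 → C; lat ⌊149.81/10⌋ = 14 → O.
Square: lon ⌊13.55/2⌋ = 6; lat ⌊9.81/1⌋ = 9.

CO69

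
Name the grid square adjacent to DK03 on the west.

CK93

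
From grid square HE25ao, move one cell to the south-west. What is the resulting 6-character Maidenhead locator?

HE15xn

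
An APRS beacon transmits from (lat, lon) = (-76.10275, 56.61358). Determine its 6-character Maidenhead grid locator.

LB83hv

Offset from 180°W / 90°S: lon 236.6136°, lat 13.8972°.
Field: lon ⌊236.6136/20⌋ = 11 → L; lat ⌊13.8972/10⌋ = 1 → B.
Square: lon ⌊16.6136/2⌋ = 8; lat ⌊3.8972/1⌋ = 3.
Subsquare: lon ⌊0.6136/0.0833333⌋ = 7 → h; lat ⌊0.8972/0.0416667⌋ = 21 → v.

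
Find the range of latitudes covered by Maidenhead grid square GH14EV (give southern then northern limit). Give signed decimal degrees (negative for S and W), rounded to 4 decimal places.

-15.1250, -15.0833

Field G=6, H=7: +6·20° lon, +7·10° lat → SW at lon -60°, lat -20°.
Square 1, 4: +1·2° lon, +4·1° lat → SW at lon -58°, lat -16°.
Subsquare e=4, v=21: +4·0.0833333° lon, +21·0.0416667° lat → SW at lon -57.6667°, lat -15.125°.
Cell spans 0.0833333° lon × 0.0416667° lat.
south -15.1250, north -15.0833.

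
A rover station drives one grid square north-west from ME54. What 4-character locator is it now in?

ME45

Longitude square 5; −1 → 4.
Latitude square 4; +1 → 5.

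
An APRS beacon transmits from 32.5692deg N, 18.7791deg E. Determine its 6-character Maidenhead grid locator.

JM92jn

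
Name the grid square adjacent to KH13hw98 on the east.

KH13iw08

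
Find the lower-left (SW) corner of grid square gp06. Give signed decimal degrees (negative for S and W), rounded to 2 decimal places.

66.00, -60.00

Field G=6, P=15: +6·20° lon, +15·10° lat → SW at lon -60°, lat 60°.
Square 0, 6: +0·2° lon, +6·1° lat → SW at lon -60°, lat 66°.
latitude 66.00, longitude -60.00.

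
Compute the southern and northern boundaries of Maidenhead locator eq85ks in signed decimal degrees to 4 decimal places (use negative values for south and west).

Field E=4, Q=16: +4·20° lon, +16·10° lat → SW at lon -100°, lat 70°.
Square 8, 5: +8·2° lon, +5·1° lat → SW at lon -84°, lat 75°.
Subsquare k=10, s=18: +10·0.0833333° lon, +18·0.0416667° lat → SW at lon -83.1667°, lat 75.75°.
Cell spans 0.0833333° lon × 0.0416667° lat.
south 75.7500, north 75.7917.

75.7500, 75.7917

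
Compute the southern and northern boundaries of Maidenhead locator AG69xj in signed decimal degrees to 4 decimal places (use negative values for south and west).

-20.6250, -20.5833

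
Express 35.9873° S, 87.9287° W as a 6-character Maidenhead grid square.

EF64aa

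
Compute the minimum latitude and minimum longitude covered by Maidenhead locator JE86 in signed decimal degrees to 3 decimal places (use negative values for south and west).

Field J=9, E=4: +9·20° lon, +4·10° lat → SW at lon 0°, lat -50°.
Square 8, 6: +8·2° lon, +6·1° lat → SW at lon 16°, lat -44°.
latitude -44.000, longitude 16.000.

-44.000, 16.000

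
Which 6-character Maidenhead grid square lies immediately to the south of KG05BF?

Latitude subsquare f = 5; −1 → 4 = e.
The longitude characters are unchanged.

KG05be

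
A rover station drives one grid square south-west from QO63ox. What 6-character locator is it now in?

QO63nw

Longitude subsquare o = 14; −1 → 13 = n.
Latitude subsquare x = 23; −1 → 22 = w.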